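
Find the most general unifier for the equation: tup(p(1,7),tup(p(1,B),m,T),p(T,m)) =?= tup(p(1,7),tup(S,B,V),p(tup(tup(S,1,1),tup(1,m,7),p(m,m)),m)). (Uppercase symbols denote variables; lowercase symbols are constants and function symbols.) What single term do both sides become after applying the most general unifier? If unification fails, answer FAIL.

Decompose tup/3: p(1,7) =?= p(1,7),  tup(p(1,B),m,T) =?= tup(S,B,V),  p(T,m) =?= p(tup(tup(S,1,1),tup(1,m,7),p(m,m)),m).
Delete trivial equation p(1,7) =?= p(1,7).
Decompose tup/3: p(1,B) =?= S,  m =?= B,  T =?= V.
Bind S := p(1,B); substituting into the one remaining equation that mentions S gives: p(T,m) =?= p(tup(tup(p(1,B),1,1),tup(1,m,7),p(m,m)),m).
Bind B := m; substituting into the one remaining equation that mentions B gives: p(T,m) =?= p(tup(tup(p(1,m),1,1),tup(1,m,7),p(m,m)),m). Substituting into the earlier binding gives S := p(1,m).
Bind T := V; substituting into the remaining equation gives: p(V,m) =?= p(tup(tup(p(1,m),1,1),tup(1,m,7),p(m,m)),m).
Decompose p/2: V =?= tup(tup(p(1,m),1,1),tup(1,m,7),p(m,m)),  m =?= m.
Bind V := tup(tup(p(1,m),1,1),tup(1,m,7),p(m,m)); no other remaining equation mentions V. Substituting into the earlier binding gives T := tup(tup(p(1,m),1,1),tup(1,m,7),p(m,m)).
Delete trivial equation m =?= m.
Applying the MGU to either side gives tup(p(1,7),tup(p(1,m),m,tup(tup(p(1,m),1,1),tup(1,m,7),p(m,m))),p(tup(tup(p(1,m),1,1),tup(1,m,7),p(m,m)),m)).

tup(p(1,7),tup(p(1,m),m,tup(tup(p(1,m),1,1),tup(1,m,7),p(m,m))),p(tup(tup(p(1,m),1,1),tup(1,m,7),p(m,m)),m))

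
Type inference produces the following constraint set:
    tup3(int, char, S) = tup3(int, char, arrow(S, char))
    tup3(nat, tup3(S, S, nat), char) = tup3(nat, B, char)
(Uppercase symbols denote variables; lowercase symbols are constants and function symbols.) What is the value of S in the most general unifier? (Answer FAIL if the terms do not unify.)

Decompose tup3/3: int = int,  char = char,  S = arrow(S, char).
Delete trivial equation int = int.
Delete trivial equation char = char.
Occurs check fails: S occurs in arrow(S, char); the equation S = arrow(S, char) has no finite solution.

FAIL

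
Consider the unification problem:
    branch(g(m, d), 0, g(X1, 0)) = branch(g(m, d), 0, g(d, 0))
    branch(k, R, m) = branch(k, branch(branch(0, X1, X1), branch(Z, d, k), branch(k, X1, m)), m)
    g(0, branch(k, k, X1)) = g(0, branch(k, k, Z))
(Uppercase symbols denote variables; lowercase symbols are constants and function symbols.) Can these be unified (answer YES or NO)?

Decompose branch/3: g(m, d) = g(m, d),  0 = 0,  g(X1, 0) = g(d, 0).
Delete trivial equation g(m, d) = g(m, d).
Delete trivial equation 0 = 0.
Decompose g/2: X1 = d,  0 = 0.
Bind X1 := d; substituting into the 2 remaining equations that mention X1 gives: branch(k, R, m) = branch(k, branch(branch(0, d, d), branch(Z, d, k), branch(k, d, m)), m),  g(0, branch(k, k, d)) = g(0, branch(k, k, Z)).
Delete trivial equation 0 = 0.
Decompose branch/3: k = k,  R = branch(branch(0, d, d), branch(Z, d, k), branch(k, d, m)),  m = m.
Delete trivial equation k = k.
Bind R := branch(branch(0, d, d), branch(Z, d, k), branch(k, d, m)); no other remaining equation mentions R.
Delete trivial equation m = m.
Decompose g/2: 0 = 0,  branch(k, k, d) = branch(k, k, Z).
Delete trivial equation 0 = 0.
Decompose branch/3: k = k,  k = k,  d = Z.
Delete trivial equation k = k.
Delete trivial equation k = k.
Bind Z := d. Substituting into the earlier binding gives R := branch(branch(0, d, d), branch(d, d, k), branch(k, d, m)).
No equations remain and no clash or occurs-check failure arose, so a unifier exists.

YES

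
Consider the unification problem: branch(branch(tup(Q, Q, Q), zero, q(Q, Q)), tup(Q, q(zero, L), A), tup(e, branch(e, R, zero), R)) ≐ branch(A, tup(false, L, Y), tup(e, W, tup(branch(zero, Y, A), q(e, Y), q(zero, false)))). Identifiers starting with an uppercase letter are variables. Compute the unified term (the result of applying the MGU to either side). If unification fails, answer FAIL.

Decompose branch/3: branch(tup(Q, Q, Q), zero, q(Q, Q)) ≐ A,  tup(Q, q(zero, L), A) ≐ tup(false, L, Y),  tup(e, branch(e, R, zero), R) ≐ tup(e, W, tup(branch(zero, Y, A), q(e, Y), q(zero, false))).
Bind A := branch(tup(Q, Q, Q), zero, q(Q, Q)); substituting into the remaining equations gives: tup(Q, q(zero, L), branch(tup(Q, Q, Q), zero, q(Q, Q))) ≐ tup(false, L, Y),  tup(e, branch(e, R, zero), R) ≐ tup(e, W, tup(branch(zero, Y, branch(tup(Q, Q, Q), zero, q(Q, Q))), q(e, Y), q(zero, false))).
Decompose tup/3: Q ≐ false,  q(zero, L) ≐ L,  branch(tup(Q, Q, Q), zero, q(Q, Q)) ≐ Y.
Bind Q := false; substituting into the 2 remaining equations that mention Q gives: branch(tup(false, false, false), zero, q(false, false)) ≐ Y,  tup(e, branch(e, R, zero), R) ≐ tup(e, W, tup(branch(zero, Y, branch(tup(false, false, false), zero, q(false, false))), q(e, Y), q(zero, false))). Substituting into the earlier binding gives A := branch(tup(false, false, false), zero, q(false, false)).
Occurs check fails: L occurs in q(zero, L); the equation L ≐ q(zero, L) has no finite solution.

FAIL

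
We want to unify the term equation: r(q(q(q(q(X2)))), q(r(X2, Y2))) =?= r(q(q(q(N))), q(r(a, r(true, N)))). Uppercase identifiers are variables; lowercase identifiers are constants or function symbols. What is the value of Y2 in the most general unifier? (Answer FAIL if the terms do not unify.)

Decompose r/2: q(q(q(q(X2)))) =?= q(q(q(N))),  q(r(X2, Y2)) =?= q(r(a, r(true, N))).
Decompose q/1: q(q(q(X2))) =?= q(q(N)).
Decompose q/1: q(q(X2)) =?= q(N).
Decompose q/1: q(X2) =?= N.
Bind N := q(X2); substituting into the remaining equation gives: q(r(X2, Y2)) =?= q(r(a, r(true, q(X2)))).
Decompose q/1: r(X2, Y2) =?= r(a, r(true, q(X2))).
Decompose r/2: X2 =?= a,  Y2 =?= r(true, q(X2)).
Bind X2 := a; substituting into the remaining equation gives: Y2 =?= r(true, q(a)). Substituting into the earlier binding gives N := q(a).
Bind Y2 := r(true, q(a)).
MGU = { N := q(a), X2 := a, Y2 := r(true, q(a)) }, so Y2 := r(true, q(a)).

r(true, q(a))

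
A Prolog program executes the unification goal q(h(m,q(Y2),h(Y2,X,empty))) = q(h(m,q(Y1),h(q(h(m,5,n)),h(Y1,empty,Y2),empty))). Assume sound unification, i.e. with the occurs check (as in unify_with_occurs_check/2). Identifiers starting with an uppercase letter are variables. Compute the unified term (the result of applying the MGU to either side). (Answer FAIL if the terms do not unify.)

Decompose q/1: h(m,q(Y2),h(Y2,X,empty)) = h(m,q(Y1),h(q(h(m,5,n)),h(Y1,empty,Y2),empty)).
Decompose h/3: m = m,  q(Y2) = q(Y1),  h(Y2,X,empty) = h(q(h(m,5,n)),h(Y1,empty,Y2),empty).
Delete trivial equation m = m.
Decompose q/1: Y2 = Y1.
Bind Y2 := Y1; substituting into the remaining equation gives: h(Y1,X,empty) = h(q(h(m,5,n)),h(Y1,empty,Y1),empty).
Decompose h/3: Y1 = q(h(m,5,n)),  X = h(Y1,empty,Y1),  empty = empty.
Bind Y1 := q(h(m,5,n)); substituting into the one remaining equation that mentions Y1 gives: X = h(q(h(m,5,n)),empty,q(h(m,5,n))). Substituting into the earlier binding gives Y2 := q(h(m,5,n)).
Bind X := h(q(h(m,5,n)),empty,q(h(m,5,n))); no other remaining equation mentions X.
Delete trivial equation empty = empty.
Applying the MGU to either side gives q(h(m,q(q(h(m,5,n))),h(q(h(m,5,n)),h(q(h(m,5,n)),empty,q(h(m,5,n))),empty))).

q(h(m,q(q(h(m,5,n))),h(q(h(m,5,n)),h(q(h(m,5,n)),empty,q(h(m,5,n))),empty)))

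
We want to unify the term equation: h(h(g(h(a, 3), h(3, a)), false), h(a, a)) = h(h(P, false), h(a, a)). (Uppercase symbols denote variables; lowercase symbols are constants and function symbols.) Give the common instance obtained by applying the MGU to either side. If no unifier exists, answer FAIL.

h(h(g(h(a, 3), h(3, a)), false), h(a, a))

Decompose h/2: h(g(h(a, 3), h(3, a)), false) = h(P, false),  h(a, a) = h(a, a).
Decompose h/2: g(h(a, 3), h(3, a)) = P,  false = false.
Bind P := g(h(a, 3), h(3, a)); no other remaining equation mentions P.
Delete trivial equation false = false.
Delete trivial equation h(a, a) = h(a, a).
Applying the MGU to either side gives h(h(g(h(a, 3), h(3, a)), false), h(a, a)).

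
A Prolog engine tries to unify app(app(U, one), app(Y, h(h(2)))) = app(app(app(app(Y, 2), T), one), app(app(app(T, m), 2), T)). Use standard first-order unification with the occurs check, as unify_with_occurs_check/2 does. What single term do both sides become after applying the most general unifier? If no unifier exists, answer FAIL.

Decompose app/2: app(U, one) = app(app(app(Y, 2), T), one),  app(Y, h(h(2))) = app(app(app(T, m), 2), T).
Decompose app/2: U = app(app(Y, 2), T),  one = one.
Bind U := app(app(Y, 2), T); no other remaining equation mentions U.
Delete trivial equation one = one.
Decompose app/2: Y = app(app(T, m), 2),  h(h(2)) = T.
Bind Y := app(app(T, m), 2); no other remaining equation mentions Y. Substituting into the earlier binding gives U := app(app(app(app(T, m), 2), 2), T).
Bind T := h(h(2)). Substituting into the earlier bindings gives U := app(app(app(app(h(h(2)), m), 2), 2), h(h(2))), Y := app(app(h(h(2)), m), 2).
Applying the MGU to either side gives app(app(app(app(app(app(h(h(2)), m), 2), 2), h(h(2))), one), app(app(app(h(h(2)), m), 2), h(h(2)))).

app(app(app(app(app(app(h(h(2)), m), 2), 2), h(h(2))), one), app(app(app(h(h(2)), m), 2), h(h(2))))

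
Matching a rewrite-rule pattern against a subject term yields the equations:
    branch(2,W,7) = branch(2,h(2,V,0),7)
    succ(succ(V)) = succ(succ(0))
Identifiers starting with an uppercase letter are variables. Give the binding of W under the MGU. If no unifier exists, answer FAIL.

Decompose branch/3: 2 = 2,  W = h(2,V,0),  7 = 7.
Delete trivial equation 2 = 2.
Bind W := h(2,V,0); no other remaining equation mentions W.
Delete trivial equation 7 = 7.
Decompose succ/1: succ(V) = succ(0).
Decompose succ/1: V = 0.
Bind V := 0. Substituting into the earlier binding gives W := h(2,0,0).
MGU = { W := h(2,0,0), V := 0 }, so W := h(2,0,0).

h(2,0,0)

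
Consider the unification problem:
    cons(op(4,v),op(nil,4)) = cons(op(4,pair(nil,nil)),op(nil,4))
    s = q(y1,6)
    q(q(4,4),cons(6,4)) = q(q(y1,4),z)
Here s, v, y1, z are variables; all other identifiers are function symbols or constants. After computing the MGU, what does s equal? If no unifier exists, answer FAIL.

Decompose cons/2: op(4,v) = op(4,pair(nil,nil)),  op(nil,4) = op(nil,4).
Decompose op/2: 4 = 4,  v = pair(nil,nil).
Delete trivial equation 4 = 4.
Bind v := pair(nil,nil); no other remaining equation mentions v.
Delete trivial equation op(nil,4) = op(nil,4).
Bind s := q(y1,6); no other remaining equation mentions s.
Decompose q/2: q(4,4) = q(y1,4),  cons(6,4) = z.
Decompose q/2: 4 = y1,  4 = 4.
Bind y1 := 4; no other remaining equation mentions y1. Substituting into the earlier binding gives s := q(4,6).
Delete trivial equation 4 = 4.
Bind z := cons(6,4).
MGU = { v -> pair(nil,nil), s -> q(4,6), y1 -> 4, z -> cons(6,4) }, so s -> q(4,6).

q(4,6)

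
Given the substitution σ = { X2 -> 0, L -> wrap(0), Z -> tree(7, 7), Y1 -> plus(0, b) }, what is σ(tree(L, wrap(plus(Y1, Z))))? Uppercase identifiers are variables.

Replace each occurrence of L with wrap(0).
Replace each occurrence of Z with tree(7, 7).
Replace each occurrence of Y1 with plus(0, b).
Result: tree(wrap(0), wrap(plus(plus(0, b), tree(7, 7)))).

tree(wrap(0), wrap(plus(plus(0, b), tree(7, 7))))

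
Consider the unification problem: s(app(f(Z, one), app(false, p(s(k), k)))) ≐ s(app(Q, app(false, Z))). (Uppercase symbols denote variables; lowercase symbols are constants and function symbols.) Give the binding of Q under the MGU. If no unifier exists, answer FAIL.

Decompose s/1: app(f(Z, one), app(false, p(s(k), k))) ≐ app(Q, app(false, Z)).
Decompose app/2: f(Z, one) ≐ Q,  app(false, p(s(k), k)) ≐ app(false, Z).
Bind Q := f(Z, one); no other remaining equation mentions Q.
Decompose app/2: false ≐ false,  p(s(k), k) ≐ Z.
Delete trivial equation false ≐ false.
Bind Z := p(s(k), k). Substituting into the earlier binding gives Q := f(p(s(k), k), one).
MGU = { Q -> f(p(s(k), k), one), Z -> p(s(k), k) }, so Q -> f(p(s(k), k), one).

f(p(s(k), k), one)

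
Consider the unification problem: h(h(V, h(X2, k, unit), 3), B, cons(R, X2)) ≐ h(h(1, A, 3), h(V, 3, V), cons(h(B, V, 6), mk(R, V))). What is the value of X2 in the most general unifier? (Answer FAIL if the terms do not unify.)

Decompose h/3: h(V, h(X2, k, unit), 3) ≐ h(1, A, 3),  B ≐ h(V, 3, V),  cons(R, X2) ≐ cons(h(B, V, 6), mk(R, V)).
Decompose h/3: V ≐ 1,  h(X2, k, unit) ≐ A,  3 ≐ 3.
Bind V := 1; substituting into the 2 remaining equations that mention V gives: B ≐ h(1, 3, 1),  cons(R, X2) ≐ cons(h(B, 1, 6), mk(R, 1)).
Bind A := h(X2, k, unit); no other remaining equation mentions A.
Delete trivial equation 3 ≐ 3.
Bind B := h(1, 3, 1); substituting into the remaining equation gives: cons(R, X2) ≐ cons(h(h(1, 3, 1), 1, 6), mk(R, 1)).
Decompose cons/2: R ≐ h(h(1, 3, 1), 1, 6),  X2 ≐ mk(R, 1).
Bind R := h(h(1, 3, 1), 1, 6); substituting into the remaining equation gives: X2 ≐ mk(h(h(1, 3, 1), 1, 6), 1).
Bind X2 := mk(h(h(1, 3, 1), 1, 6), 1). Substituting into the earlier binding gives A := h(mk(h(h(1, 3, 1), 1, 6), 1), k, unit).
MGU = { V := 1, A := h(mk(h(h(1, 3, 1), 1, 6), 1), k, unit), B := h(1, 3, 1), R := h(h(1, 3, 1), 1, 6), X2 := mk(h(h(1, 3, 1), 1, 6), 1) }, so X2 := mk(h(h(1, 3, 1), 1, 6), 1).

mk(h(h(1, 3, 1), 1, 6), 1)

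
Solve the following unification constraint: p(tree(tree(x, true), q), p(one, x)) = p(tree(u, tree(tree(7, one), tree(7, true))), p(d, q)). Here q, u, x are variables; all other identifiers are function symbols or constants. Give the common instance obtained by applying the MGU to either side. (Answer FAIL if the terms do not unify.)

Decompose p/2: tree(tree(x, true), q) = tree(u, tree(tree(7, one), tree(7, true))),  p(one, x) = p(d, q).
Decompose tree/2: tree(x, true) = u,  q = tree(tree(7, one), tree(7, true)).
Bind u := tree(x, true); no other remaining equation mentions u.
Bind q := tree(tree(7, one), tree(7, true)); substituting into the remaining equation gives: p(one, x) = p(d, tree(tree(7, one), tree(7, true))).
Decompose p/2: one = d,  x = tree(tree(7, one), tree(7, true)).
Clash: constants one and d differ; no unifier exists.

FAIL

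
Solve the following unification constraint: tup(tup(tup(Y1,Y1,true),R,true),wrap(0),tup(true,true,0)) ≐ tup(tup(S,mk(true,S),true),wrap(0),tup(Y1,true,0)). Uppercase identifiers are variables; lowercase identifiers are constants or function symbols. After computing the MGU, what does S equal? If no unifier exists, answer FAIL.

tup(true,true,true)

Decompose tup/3: tup(tup(Y1,Y1,true),R,true) ≐ tup(S,mk(true,S),true),  wrap(0) ≐ wrap(0),  tup(true,true,0) ≐ tup(Y1,true,0).
Decompose tup/3: tup(Y1,Y1,true) ≐ S,  R ≐ mk(true,S),  true ≐ true.
Bind S := tup(Y1,Y1,true); substituting into the one remaining equation that mentions S gives: R ≐ mk(true,tup(Y1,Y1,true)).
Bind R := mk(true,tup(Y1,Y1,true)); no other remaining equation mentions R.
Delete trivial equation true ≐ true.
Delete trivial equation wrap(0) ≐ wrap(0).
Decompose tup/3: true ≐ Y1,  true ≐ true,  0 ≐ 0.
Bind Y1 := true; no other remaining equation mentions Y1. Substituting into the earlier bindings gives S := tup(true,true,true), R := mk(true,tup(true,true,true)).
Delete trivial equation true ≐ true.
Delete trivial equation 0 ≐ 0.
MGU = { S := tup(true,true,true), R := mk(true,tup(true,true,true)), Y1 := true }, so S := tup(true,true,true).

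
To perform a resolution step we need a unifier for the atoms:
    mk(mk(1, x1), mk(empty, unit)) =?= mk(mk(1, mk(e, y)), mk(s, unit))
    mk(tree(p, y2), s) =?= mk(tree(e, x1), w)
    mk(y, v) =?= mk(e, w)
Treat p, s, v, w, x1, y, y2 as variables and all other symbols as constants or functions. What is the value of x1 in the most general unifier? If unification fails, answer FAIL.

mk(e, e)

Decompose mk/2: mk(1, x1) =?= mk(1, mk(e, y)),  mk(empty, unit) =?= mk(s, unit).
Decompose mk/2: 1 =?= 1,  x1 =?= mk(e, y).
Delete trivial equation 1 =?= 1.
Bind x1 := mk(e, y); substituting into the one remaining equation that mentions x1 gives: mk(tree(p, y2), s) =?= mk(tree(e, mk(e, y)), w).
Decompose mk/2: empty =?= s,  unit =?= unit.
Bind s := empty; substituting into the one remaining equation that mentions s gives: mk(tree(p, y2), empty) =?= mk(tree(e, mk(e, y)), w).
Delete trivial equation unit =?= unit.
Decompose mk/2: tree(p, y2) =?= tree(e, mk(e, y)),  empty =?= w.
Decompose tree/2: p =?= e,  y2 =?= mk(e, y).
Bind p := e; no other remaining equation mentions p.
Bind y2 := mk(e, y); no other remaining equation mentions y2.
Bind w := empty; substituting into the remaining equation gives: mk(y, v) =?= mk(e, empty).
Decompose mk/2: y =?= e,  v =?= empty.
Bind y := e; no other remaining equation mentions y. Substituting into the earlier bindings gives x1 := mk(e, e), y2 := mk(e, e).
Bind v := empty.
MGU = { x1 := mk(e, e), s := empty, p := e, y2 := mk(e, e), w := empty, y := e, v := empty }, so x1 := mk(e, e).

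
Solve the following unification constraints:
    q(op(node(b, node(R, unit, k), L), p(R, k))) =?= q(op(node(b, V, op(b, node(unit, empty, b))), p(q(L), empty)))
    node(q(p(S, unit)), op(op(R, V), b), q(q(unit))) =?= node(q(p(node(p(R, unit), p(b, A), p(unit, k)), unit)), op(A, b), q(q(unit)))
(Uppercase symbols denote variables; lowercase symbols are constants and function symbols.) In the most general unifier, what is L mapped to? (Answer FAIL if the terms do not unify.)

Decompose q/1: op(node(b, node(R, unit, k), L), p(R, k)) =?= op(node(b, V, op(b, node(unit, empty, b))), p(q(L), empty)).
Decompose op/2: node(b, node(R, unit, k), L) =?= node(b, V, op(b, node(unit, empty, b))),  p(R, k) =?= p(q(L), empty).
Decompose node/3: b =?= b,  node(R, unit, k) =?= V,  L =?= op(b, node(unit, empty, b)).
Delete trivial equation b =?= b.
Bind V := node(R, unit, k); substituting into the one remaining equation that mentions V gives: node(q(p(S, unit)), op(op(R, node(R, unit, k)), b), q(q(unit))) =?= node(q(p(node(p(R, unit), p(b, A), p(unit, k)), unit)), op(A, b), q(q(unit))).
Bind L := op(b, node(unit, empty, b)); substituting into the one remaining equation that mentions L gives: p(R, k) =?= p(q(op(b, node(unit, empty, b))), empty).
Decompose p/2: R =?= q(op(b, node(unit, empty, b))),  k =?= empty.
Bind R := q(op(b, node(unit, empty, b))); substituting into the one remaining equation that mentions R gives: node(q(p(S, unit)), op(op(q(op(b, node(unit, empty, b))), node(q(op(b, node(unit, empty, b))), unit, k)), b), q(q(unit))) =?= node(q(p(node(p(q(op(b, node(unit, empty, b))), unit), p(b, A), p(unit, k)), unit)), op(A, b), q(q(unit))). Substituting into the earlier binding gives V := node(q(op(b, node(unit, empty, b))), unit, k).
Clash: constants k and empty differ; no unifier exists.

FAIL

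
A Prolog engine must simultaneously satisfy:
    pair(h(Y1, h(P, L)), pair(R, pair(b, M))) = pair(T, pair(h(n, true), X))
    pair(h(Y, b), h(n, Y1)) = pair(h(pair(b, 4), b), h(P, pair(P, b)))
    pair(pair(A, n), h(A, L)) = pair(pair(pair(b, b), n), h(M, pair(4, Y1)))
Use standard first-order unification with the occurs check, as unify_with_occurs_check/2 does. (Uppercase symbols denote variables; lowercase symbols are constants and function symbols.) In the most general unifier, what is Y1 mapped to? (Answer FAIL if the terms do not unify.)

pair(n, b)

Decompose pair/2: h(Y1, h(P, L)) = T,  pair(R, pair(b, M)) = pair(h(n, true), X).
Bind T := h(Y1, h(P, L)); no other remaining equation mentions T.
Decompose pair/2: R = h(n, true),  pair(b, M) = X.
Bind R := h(n, true); no other remaining equation mentions R.
Bind X := pair(b, M); no other remaining equation mentions X.
Decompose pair/2: h(Y, b) = h(pair(b, 4), b),  h(n, Y1) = h(P, pair(P, b)).
Decompose h/2: Y = pair(b, 4),  b = b.
Bind Y := pair(b, 4); no other remaining equation mentions Y.
Delete trivial equation b = b.
Decompose h/2: n = P,  Y1 = pair(P, b).
Bind P := n; substituting into the one remaining equation that mentions P gives: Y1 = pair(n, b). Substituting into the earlier binding gives T := h(Y1, h(n, L)).
Bind Y1 := pair(n, b); substituting into the remaining equation gives: pair(pair(A, n), h(A, L)) = pair(pair(pair(b, b), n), h(M, pair(4, pair(n, b)))). Substituting into the earlier binding gives T := h(pair(n, b), h(n, L)).
Decompose pair/2: pair(A, n) = pair(pair(b, b), n),  h(A, L) = h(M, pair(4, pair(n, b))).
Decompose pair/2: A = pair(b, b),  n = n.
Bind A := pair(b, b); substituting into the one remaining equation that mentions A gives: h(pair(b, b), L) = h(M, pair(4, pair(n, b))).
Delete trivial equation n = n.
Decompose h/2: pair(b, b) = M,  L = pair(4, pair(n, b)).
Bind M := pair(b, b); no other remaining equation mentions M. Substituting into the earlier binding gives X := pair(b, pair(b, b)).
Bind L := pair(4, pair(n, b)). Substituting into the earlier binding gives T := h(pair(n, b), h(n, pair(4, pair(n, b)))).
MGU = { T ↦ h(pair(n, b), h(n, pair(4, pair(n, b)))), R ↦ h(n, true), X ↦ pair(b, pair(b, b)), Y ↦ pair(b, 4), P ↦ n, Y1 ↦ pair(n, b), A ↦ pair(b, b), M ↦ pair(b, b), L ↦ pair(4, pair(n, b)) }, so Y1 ↦ pair(n, b).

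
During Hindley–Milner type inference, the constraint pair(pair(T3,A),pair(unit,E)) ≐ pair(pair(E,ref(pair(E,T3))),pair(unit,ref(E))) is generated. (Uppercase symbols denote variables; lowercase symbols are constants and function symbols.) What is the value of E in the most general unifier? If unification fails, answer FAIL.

Decompose pair/2: pair(T3,A) ≐ pair(E,ref(pair(E,T3))),  pair(unit,E) ≐ pair(unit,ref(E)).
Decompose pair/2: T3 ≐ E,  A ≐ ref(pair(E,T3)).
Bind T3 := E; substituting into the one remaining equation that mentions T3 gives: A ≐ ref(pair(E,E)).
Bind A := ref(pair(E,E)); no other remaining equation mentions A.
Decompose pair/2: unit ≐ unit,  E ≐ ref(E).
Delete trivial equation unit ≐ unit.
Occurs check fails: E occurs in ref(E); the equation E ≐ ref(E) has no finite solution.

FAIL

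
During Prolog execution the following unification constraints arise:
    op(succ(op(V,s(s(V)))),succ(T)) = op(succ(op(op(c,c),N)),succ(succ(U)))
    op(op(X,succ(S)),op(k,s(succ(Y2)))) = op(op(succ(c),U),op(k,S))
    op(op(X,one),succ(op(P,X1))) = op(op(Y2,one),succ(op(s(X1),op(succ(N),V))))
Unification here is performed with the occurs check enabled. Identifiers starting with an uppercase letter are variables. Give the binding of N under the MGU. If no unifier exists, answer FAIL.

s(s(op(c,c)))

Decompose op/2: succ(op(V,s(s(V)))) = succ(op(op(c,c),N)),  succ(T) = succ(succ(U)).
Decompose succ/1: op(V,s(s(V))) = op(op(c,c),N).
Decompose op/2: V = op(c,c),  s(s(V)) = N.
Bind V := op(c,c); substituting into the 2 remaining equations that mention V gives: s(s(op(c,c))) = N,  op(op(X,one),succ(op(P,X1))) = op(op(Y2,one),succ(op(s(X1),op(succ(N),op(c,c))))).
Bind N := s(s(op(c,c))); substituting into the one remaining equation that mentions N gives: op(op(X,one),succ(op(P,X1))) = op(op(Y2,one),succ(op(s(X1),op(succ(s(s(op(c,c)))),op(c,c))))).
Decompose succ/1: T = succ(U).
Bind T := succ(U); no other remaining equation mentions T.
Decompose op/2: op(X,succ(S)) = op(succ(c),U),  op(k,s(succ(Y2))) = op(k,S).
Decompose op/2: X = succ(c),  succ(S) = U.
Bind X := succ(c); substituting into the one remaining equation that mentions X gives: op(op(succ(c),one),succ(op(P,X1))) = op(op(Y2,one),succ(op(s(X1),op(succ(s(s(op(c,c)))),op(c,c))))).
Bind U := succ(S); no other remaining equation mentions U. Substituting into the earlier binding gives T := succ(succ(S)).
Decompose op/2: k = k,  s(succ(Y2)) = S.
Delete trivial equation k = k.
Bind S := s(succ(Y2)); no other remaining equation mentions S. Substituting into the earlier bindings gives T := succ(succ(s(succ(Y2)))), U := succ(s(succ(Y2))).
Decompose op/2: op(succ(c),one) = op(Y2,one),  succ(op(P,X1)) = succ(op(s(X1),op(succ(s(s(op(c,c)))),op(c,c)))).
Decompose op/2: succ(c) = Y2,  one = one.
Bind Y2 := succ(c); no other remaining equation mentions Y2. Substituting into the earlier bindings gives T := succ(succ(s(succ(succ(c))))), U := succ(s(succ(succ(c)))), S := s(succ(succ(c))).
Delete trivial equation one = one.
Decompose succ/1: op(P,X1) = op(s(X1),op(succ(s(s(op(c,c)))),op(c,c))).
Decompose op/2: P = s(X1),  X1 = op(succ(s(s(op(c,c)))),op(c,c)).
Bind P := s(X1); no other remaining equation mentions P.
Bind X1 := op(succ(s(s(op(c,c)))),op(c,c)). Substituting into the earlier binding gives P := s(op(succ(s(s(op(c,c)))),op(c,c))).
MGU = { V ↦ op(c,c), N ↦ s(s(op(c,c))), T ↦ succ(succ(s(succ(succ(c))))), X ↦ succ(c), U ↦ succ(s(succ(succ(c)))), S ↦ s(succ(succ(c))), Y2 ↦ succ(c), P ↦ s(op(succ(s(s(op(c,c)))),op(c,c))), X1 ↦ op(succ(s(s(op(c,c)))),op(c,c)) }, so N ↦ s(s(op(c,c))).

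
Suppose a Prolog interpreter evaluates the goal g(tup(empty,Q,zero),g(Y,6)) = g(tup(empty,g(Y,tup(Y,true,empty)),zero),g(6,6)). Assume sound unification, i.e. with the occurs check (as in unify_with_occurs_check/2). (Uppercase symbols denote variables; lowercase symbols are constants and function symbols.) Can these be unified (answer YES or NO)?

Decompose g/2: tup(empty,Q,zero) = tup(empty,g(Y,tup(Y,true,empty)),zero),  g(Y,6) = g(6,6).
Decompose tup/3: empty = empty,  Q = g(Y,tup(Y,true,empty)),  zero = zero.
Delete trivial equation empty = empty.
Bind Q := g(Y,tup(Y,true,empty)); no other remaining equation mentions Q.
Delete trivial equation zero = zero.
Decompose g/2: Y = 6,  6 = 6.
Bind Y := 6; no other remaining equation mentions Y. Substituting into the earlier binding gives Q := g(6,tup(6,true,empty)).
Delete trivial equation 6 = 6.
No equations remain and no clash or occurs-check failure arose, so a unifier exists.

YES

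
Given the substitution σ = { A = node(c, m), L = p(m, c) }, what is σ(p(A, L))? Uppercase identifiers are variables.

p(node(c, m), p(m, c))

Replace each occurrence of A with node(c, m).
Replace each occurrence of L with p(m, c).
Result: p(node(c, m), p(m, c)).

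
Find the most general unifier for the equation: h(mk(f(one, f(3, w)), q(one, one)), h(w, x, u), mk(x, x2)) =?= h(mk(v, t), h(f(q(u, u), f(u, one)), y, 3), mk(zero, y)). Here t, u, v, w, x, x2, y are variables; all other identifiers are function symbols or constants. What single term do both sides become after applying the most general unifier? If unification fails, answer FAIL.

h(mk(f(one, f(3, f(q(3, 3), f(3, one)))), q(one, one)), h(f(q(3, 3), f(3, one)), zero, 3), mk(zero, zero))

Decompose h/3: mk(f(one, f(3, w)), q(one, one)) =?= mk(v, t),  h(w, x, u) =?= h(f(q(u, u), f(u, one)), y, 3),  mk(x, x2) =?= mk(zero, y).
Decompose mk/2: f(one, f(3, w)) =?= v,  q(one, one) =?= t.
Bind v := f(one, f(3, w)); no other remaining equation mentions v.
Bind t := q(one, one); no other remaining equation mentions t.
Decompose h/3: w =?= f(q(u, u), f(u, one)),  x =?= y,  u =?= 3.
Bind w := f(q(u, u), f(u, one)); no other remaining equation mentions w. Substituting into the earlier binding gives v := f(one, f(3, f(q(u, u), f(u, one)))).
Bind x := y; substituting into the one remaining equation that mentions x gives: mk(y, x2) =?= mk(zero, y).
Bind u := 3; no other remaining equation mentions u. Substituting into the earlier bindings gives v := f(one, f(3, f(q(3, 3), f(3, one)))), w := f(q(3, 3), f(3, one)).
Decompose mk/2: y =?= zero,  x2 =?= y.
Bind y := zero; substituting into the remaining equation gives: x2 =?= zero. Substituting into the earlier binding gives x := zero.
Bind x2 := zero.
Applying the MGU to either side gives h(mk(f(one, f(3, f(q(3, 3), f(3, one)))), q(one, one)), h(f(q(3, 3), f(3, one)), zero, 3), mk(zero, zero)).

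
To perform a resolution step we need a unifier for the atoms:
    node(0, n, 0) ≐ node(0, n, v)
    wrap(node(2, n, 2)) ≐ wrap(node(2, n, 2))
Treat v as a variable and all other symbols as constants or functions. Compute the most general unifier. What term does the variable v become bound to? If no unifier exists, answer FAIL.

0

Decompose node/3: 0 ≐ 0,  n ≐ n,  0 ≐ v.
Delete trivial equation 0 ≐ 0.
Delete trivial equation n ≐ n.
Bind v := 0; no other remaining equation mentions v.
Delete trivial equation wrap(node(2, n, 2)) ≐ wrap(node(2, n, 2)).
MGU = { v -> 0 }, so v -> 0.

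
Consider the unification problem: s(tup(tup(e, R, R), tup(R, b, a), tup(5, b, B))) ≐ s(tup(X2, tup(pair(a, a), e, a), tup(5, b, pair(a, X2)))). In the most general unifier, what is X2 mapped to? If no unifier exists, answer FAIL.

Decompose s/1: tup(tup(e, R, R), tup(R, b, a), tup(5, b, B)) ≐ tup(X2, tup(pair(a, a), e, a), tup(5, b, pair(a, X2))).
Decompose tup/3: tup(e, R, R) ≐ X2,  tup(R, b, a) ≐ tup(pair(a, a), e, a),  tup(5, b, B) ≐ tup(5, b, pair(a, X2)).
Bind X2 := tup(e, R, R); substituting into the one remaining equation that mentions X2 gives: tup(5, b, B) ≐ tup(5, b, pair(a, tup(e, R, R))).
Decompose tup/3: R ≐ pair(a, a),  b ≐ e,  a ≐ a.
Bind R := pair(a, a); substituting into the one remaining equation that mentions R gives: tup(5, b, B) ≐ tup(5, b, pair(a, tup(e, pair(a, a), pair(a, a)))). Substituting into the earlier binding gives X2 := tup(e, pair(a, a), pair(a, a)).
Clash: constants b and e differ; no unifier exists.

FAIL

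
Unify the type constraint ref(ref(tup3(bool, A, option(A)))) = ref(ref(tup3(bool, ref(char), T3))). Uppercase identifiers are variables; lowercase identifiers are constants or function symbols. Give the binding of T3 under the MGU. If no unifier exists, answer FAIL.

option(ref(char))

Decompose ref/1: ref(tup3(bool, A, option(A))) = ref(tup3(bool, ref(char), T3)).
Decompose ref/1: tup3(bool, A, option(A)) = tup3(bool, ref(char), T3).
Decompose tup3/3: bool = bool,  A = ref(char),  option(A) = T3.
Delete trivial equation bool = bool.
Bind A := ref(char); substituting into the remaining equation gives: option(ref(char)) = T3.
Bind T3 := option(ref(char)).
MGU = { A := ref(char), T3 := option(ref(char)) }, so T3 := option(ref(char)).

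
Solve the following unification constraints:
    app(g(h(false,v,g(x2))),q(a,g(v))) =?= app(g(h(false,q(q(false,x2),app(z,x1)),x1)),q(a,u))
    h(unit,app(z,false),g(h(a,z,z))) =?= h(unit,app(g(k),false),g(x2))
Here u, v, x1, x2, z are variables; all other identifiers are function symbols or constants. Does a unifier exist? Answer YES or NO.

YES

Decompose app/2: g(h(false,v,g(x2))) =?= g(h(false,q(q(false,x2),app(z,x1)),x1)),  q(a,g(v)) =?= q(a,u).
Decompose g/1: h(false,v,g(x2)) =?= h(false,q(q(false,x2),app(z,x1)),x1).
Decompose h/3: false =?= false,  v =?= q(q(false,x2),app(z,x1)),  g(x2) =?= x1.
Delete trivial equation false =?= false.
Bind v := q(q(false,x2),app(z,x1)); substituting into the one remaining equation that mentions v gives: q(a,g(q(q(false,x2),app(z,x1)))) =?= q(a,u).
Bind x1 := g(x2); substituting into the one remaining equation that mentions x1 gives: q(a,g(q(q(false,x2),app(z,g(x2))))) =?= q(a,u). Substituting into the earlier binding gives v := q(q(false,x2),app(z,g(x2))).
Decompose q/2: a =?= a,  g(q(q(false,x2),app(z,g(x2)))) =?= u.
Delete trivial equation a =?= a.
Bind u := g(q(q(false,x2),app(z,g(x2)))); no other remaining equation mentions u.
Decompose h/3: unit =?= unit,  app(z,false) =?= app(g(k),false),  g(h(a,z,z)) =?= g(x2).
Delete trivial equation unit =?= unit.
Decompose app/2: z =?= g(k),  false =?= false.
Bind z := g(k); substituting into the one remaining equation that mentions z gives: g(h(a,g(k),g(k))) =?= g(x2). Substituting into the earlier bindings gives v := q(q(false,x2),app(g(k),g(x2))), u := g(q(q(false,x2),app(g(k),g(x2)))).
Delete trivial equation false =?= false.
Decompose g/1: h(a,g(k),g(k)) =?= x2.
Bind x2 := h(a,g(k),g(k)). Substituting into the earlier bindings gives v := q(q(false,h(a,g(k),g(k))),app(g(k),g(h(a,g(k),g(k))))), x1 := g(h(a,g(k),g(k))), u := g(q(q(false,h(a,g(k),g(k))),app(g(k),g(h(a,g(k),g(k)))))).
No equations remain and no clash or occurs-check failure arose, so a unifier exists.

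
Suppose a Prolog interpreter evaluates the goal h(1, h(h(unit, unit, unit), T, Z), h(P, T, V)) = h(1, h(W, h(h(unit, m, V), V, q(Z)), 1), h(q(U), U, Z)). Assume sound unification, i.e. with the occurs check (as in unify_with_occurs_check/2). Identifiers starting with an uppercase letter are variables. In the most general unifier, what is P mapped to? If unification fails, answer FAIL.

q(h(h(unit, m, 1), 1, q(1)))

Decompose h/3: 1 = 1,  h(h(unit, unit, unit), T, Z) = h(W, h(h(unit, m, V), V, q(Z)), 1),  h(P, T, V) = h(q(U), U, Z).
Delete trivial equation 1 = 1.
Decompose h/3: h(unit, unit, unit) = W,  T = h(h(unit, m, V), V, q(Z)),  Z = 1.
Bind W := h(unit, unit, unit); no other remaining equation mentions W.
Bind T := h(h(unit, m, V), V, q(Z)); substituting into the one remaining equation that mentions T gives: h(P, h(h(unit, m, V), V, q(Z)), V) = h(q(U), U, Z).
Bind Z := 1; substituting into the remaining equation gives: h(P, h(h(unit, m, V), V, q(1)), V) = h(q(U), U, 1). Substituting into the earlier binding gives T := h(h(unit, m, V), V, q(1)).
Decompose h/3: P = q(U),  h(h(unit, m, V), V, q(1)) = U,  V = 1.
Bind P := q(U); no other remaining equation mentions P.
Bind U := h(h(unit, m, V), V, q(1)); no other remaining equation mentions U. Substituting into the earlier binding gives P := q(h(h(unit, m, V), V, q(1))).
Bind V := 1. Substituting into the earlier bindings gives T := h(h(unit, m, 1), 1, q(1)), P := q(h(h(unit, m, 1), 1, q(1))), U := h(h(unit, m, 1), 1, q(1)).
MGU = { W -> h(unit, unit, unit), T -> h(h(unit, m, 1), 1, q(1)), Z -> 1, P -> q(h(h(unit, m, 1), 1, q(1))), U -> h(h(unit, m, 1), 1, q(1)), V -> 1 }, so P -> q(h(h(unit, m, 1), 1, q(1))).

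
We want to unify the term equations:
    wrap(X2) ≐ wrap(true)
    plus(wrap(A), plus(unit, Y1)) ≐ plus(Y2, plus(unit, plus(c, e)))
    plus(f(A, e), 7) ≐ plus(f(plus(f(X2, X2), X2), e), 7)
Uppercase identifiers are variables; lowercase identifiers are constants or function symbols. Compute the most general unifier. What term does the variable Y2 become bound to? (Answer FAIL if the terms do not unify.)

wrap(plus(f(true, true), true))

Decompose wrap/1: X2 ≐ true.
Bind X2 := true; substituting into the one remaining equation that mentions X2 gives: plus(f(A, e), 7) ≐ plus(f(plus(f(true, true), true), e), 7).
Decompose plus/2: wrap(A) ≐ Y2,  plus(unit, Y1) ≐ plus(unit, plus(c, e)).
Bind Y2 := wrap(A); no other remaining equation mentions Y2.
Decompose plus/2: unit ≐ unit,  Y1 ≐ plus(c, e).
Delete trivial equation unit ≐ unit.
Bind Y1 := plus(c, e); no other remaining equation mentions Y1.
Decompose plus/2: f(A, e) ≐ f(plus(f(true, true), true), e),  7 ≐ 7.
Decompose f/2: A ≐ plus(f(true, true), true),  e ≐ e.
Bind A := plus(f(true, true), true); no other remaining equation mentions A. Substituting into the earlier binding gives Y2 := wrap(plus(f(true, true), true)).
Delete trivial equation e ≐ e.
Delete trivial equation 7 ≐ 7.
MGU = { X2 := true, Y2 := wrap(plus(f(true, true), true)), Y1 := plus(c, e), A := plus(f(true, true), true) }, so Y2 := wrap(plus(f(true, true), true)).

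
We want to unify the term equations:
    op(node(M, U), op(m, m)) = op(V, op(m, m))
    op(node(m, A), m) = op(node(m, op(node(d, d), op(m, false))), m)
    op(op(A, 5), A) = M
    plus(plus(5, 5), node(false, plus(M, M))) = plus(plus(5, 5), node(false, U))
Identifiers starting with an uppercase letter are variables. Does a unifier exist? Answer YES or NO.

Decompose op/2: node(M, U) = V,  op(m, m) = op(m, m).
Bind V := node(M, U); no other remaining equation mentions V.
Delete trivial equation op(m, m) = op(m, m).
Decompose op/2: node(m, A) = node(m, op(node(d, d), op(m, false))),  m = m.
Decompose node/2: m = m,  A = op(node(d, d), op(m, false)).
Delete trivial equation m = m.
Bind A := op(node(d, d), op(m, false)); substituting into the one remaining equation that mentions A gives: op(op(op(node(d, d), op(m, false)), 5), op(node(d, d), op(m, false))) = M.
Delete trivial equation m = m.
Bind M := op(op(op(node(d, d), op(m, false)), 5), op(node(d, d), op(m, false))); substituting into the remaining equation gives: plus(plus(5, 5), node(false, plus(op(op(op(node(d, d), op(m, false)), 5), op(node(d, d), op(m, false))), op(op(op(node(d, d), op(m, false)), 5), op(node(d, d), op(m, false)))))) = plus(plus(5, 5), node(false, U)). Substituting into the earlier binding gives V := node(op(op(op(node(d, d), op(m, false)), 5), op(node(d, d), op(m, false))), U).
Decompose plus/2: plus(5, 5) = plus(5, 5),  node(false, plus(op(op(op(node(d, d), op(m, false)), 5), op(node(d, d), op(m, false))), op(op(op(node(d, d), op(m, false)), 5), op(node(d, d), op(m, false))))) = node(false, U).
Delete trivial equation plus(5, 5) = plus(5, 5).
Decompose node/2: false = false,  plus(op(op(op(node(d, d), op(m, false)), 5), op(node(d, d), op(m, false))), op(op(op(node(d, d), op(m, false)), 5), op(node(d, d), op(m, false)))) = U.
Delete trivial equation false = false.
Bind U := plus(op(op(op(node(d, d), op(m, false)), 5), op(node(d, d), op(m, false))), op(op(op(node(d, d), op(m, false)), 5), op(node(d, d), op(m, false)))). Substituting into the earlier binding gives V := node(op(op(op(node(d, d), op(m, false)), 5), op(node(d, d), op(m, false))), plus(op(op(op(node(d, d), op(m, false)), 5), op(node(d, d), op(m, false))), op(op(op(node(d, d), op(m, false)), 5), op(node(d, d), op(m, false))))).
No equations remain and no clash or occurs-check failure arose, so a unifier exists.

YES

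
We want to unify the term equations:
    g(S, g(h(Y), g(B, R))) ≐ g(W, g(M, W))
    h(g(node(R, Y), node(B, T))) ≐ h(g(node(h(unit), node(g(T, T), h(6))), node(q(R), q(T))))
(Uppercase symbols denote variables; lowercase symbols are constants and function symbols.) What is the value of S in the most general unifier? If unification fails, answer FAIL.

FAIL

Decompose g/2: S ≐ W,  g(h(Y), g(B, R)) ≐ g(M, W).
Bind S := W; no other remaining equation mentions S.
Decompose g/2: h(Y) ≐ M,  g(B, R) ≐ W.
Bind M := h(Y); no other remaining equation mentions M.
Bind W := g(B, R); no other remaining equation mentions W. Substituting into the earlier binding gives S := g(B, R).
Decompose h/1: g(node(R, Y), node(B, T)) ≐ g(node(h(unit), node(g(T, T), h(6))), node(q(R), q(T))).
Decompose g/2: node(R, Y) ≐ node(h(unit), node(g(T, T), h(6))),  node(B, T) ≐ node(q(R), q(T)).
Decompose node/2: R ≐ h(unit),  Y ≐ node(g(T, T), h(6)).
Bind R := h(unit); substituting into the one remaining equation that mentions R gives: node(B, T) ≐ node(q(h(unit)), q(T)). Substituting into the earlier bindings gives S := g(B, h(unit)), W := g(B, h(unit)).
Bind Y := node(g(T, T), h(6)); no other remaining equation mentions Y. Substituting into the earlier binding gives M := h(node(g(T, T), h(6))).
Decompose node/2: B ≐ q(h(unit)),  T ≐ q(T).
Bind B := q(h(unit)); no other remaining equation mentions B. Substituting into the earlier bindings gives S := g(q(h(unit)), h(unit)), W := g(q(h(unit)), h(unit)).
Occurs check fails: T occurs in q(T); the equation T ≐ q(T) has no finite solution.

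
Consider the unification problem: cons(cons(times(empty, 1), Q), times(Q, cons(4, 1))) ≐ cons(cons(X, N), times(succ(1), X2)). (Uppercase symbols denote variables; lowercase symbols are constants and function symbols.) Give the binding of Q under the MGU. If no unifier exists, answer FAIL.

succ(1)

Decompose cons/2: cons(times(empty, 1), Q) ≐ cons(X, N),  times(Q, cons(4, 1)) ≐ times(succ(1), X2).
Decompose cons/2: times(empty, 1) ≐ X,  Q ≐ N.
Bind X := times(empty, 1); no other remaining equation mentions X.
Bind Q := N; substituting into the remaining equation gives: times(N, cons(4, 1)) ≐ times(succ(1), X2).
Decompose times/2: N ≐ succ(1),  cons(4, 1) ≐ X2.
Bind N := succ(1); no other remaining equation mentions N. Substituting into the earlier binding gives Q := succ(1).
Bind X2 := cons(4, 1).
MGU = { X -> times(empty, 1), Q -> succ(1), N -> succ(1), X2 -> cons(4, 1) }, so Q -> succ(1).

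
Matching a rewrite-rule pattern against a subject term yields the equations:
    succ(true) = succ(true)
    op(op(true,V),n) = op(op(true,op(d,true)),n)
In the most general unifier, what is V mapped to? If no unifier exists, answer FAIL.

Delete trivial equation succ(true) = succ(true).
Decompose op/2: op(true,V) = op(true,op(d,true)),  n = n.
Decompose op/2: true = true,  V = op(d,true).
Delete trivial equation true = true.
Bind V := op(d,true); no other remaining equation mentions V.
Delete trivial equation n = n.
MGU = { V := op(d,true) }, so V := op(d,true).

op(d,true)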